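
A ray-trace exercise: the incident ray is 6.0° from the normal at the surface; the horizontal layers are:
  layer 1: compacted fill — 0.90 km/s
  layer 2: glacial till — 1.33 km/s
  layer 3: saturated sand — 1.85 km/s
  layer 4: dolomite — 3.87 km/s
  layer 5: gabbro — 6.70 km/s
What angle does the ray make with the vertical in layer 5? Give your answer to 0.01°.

Snell's law across each interface conserves sin θ / V, so sin θ_5 = V_5·sin θ₁/V₁.
sin θ_5 = 6.70 × sin 6.0° / 0.90 = 0.7782.
θ_5 = arcsin 0.7782 = 51.09°.

51.09°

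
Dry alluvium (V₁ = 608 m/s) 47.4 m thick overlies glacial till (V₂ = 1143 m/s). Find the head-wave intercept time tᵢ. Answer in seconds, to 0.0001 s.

0.1320 s

tᵢ = 2h·√(V₂²−V₁²)/(V₁V₂).
√(V₂²−V₁²) = √(1143²−608²) = 967.9 m/s.
tᵢ = 2·47.4·967.9/(608·1143) = 0.13203 s.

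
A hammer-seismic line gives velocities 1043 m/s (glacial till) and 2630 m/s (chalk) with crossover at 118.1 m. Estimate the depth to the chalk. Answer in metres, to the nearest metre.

39 m

h = (x_cross/2)·√((V₂−V₁)/(V₂+V₁)).
(V₂−V₁)/(V₂+V₁) = (2630−1043)/(2630+1043) = 0.4321; √ = 0.6573.
h = (118.1/2)·0.6573 = 38.81 m.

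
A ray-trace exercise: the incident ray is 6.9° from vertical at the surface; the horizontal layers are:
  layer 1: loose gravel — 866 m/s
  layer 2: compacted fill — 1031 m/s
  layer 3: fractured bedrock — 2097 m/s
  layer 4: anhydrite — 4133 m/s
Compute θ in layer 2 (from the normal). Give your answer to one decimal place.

Ray parameter p = sin 6.9° / 866 = 1.3873e-04 s/m.
sin θ_2 = p·V_2 = 1.3873e-04 × 1031 = 0.1430.
θ_2 = arcsin 0.1430 = 8.22°.

8.2°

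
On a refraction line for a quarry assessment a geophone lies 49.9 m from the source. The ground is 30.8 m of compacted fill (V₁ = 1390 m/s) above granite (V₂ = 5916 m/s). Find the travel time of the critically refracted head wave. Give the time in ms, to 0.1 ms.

51.5 ms

t = x/V₂ + 2h·√(V₂²−V₁²)/(V₁V₂).
√(V₂²−V₁²) = √(5916²−1390²) = 5750.4 m/s; delay term = 2·30.8·5750.4/(1390·5916) = 0.04308 s.
t = 49.9/5916 + 0.04308 = 0.05151 s.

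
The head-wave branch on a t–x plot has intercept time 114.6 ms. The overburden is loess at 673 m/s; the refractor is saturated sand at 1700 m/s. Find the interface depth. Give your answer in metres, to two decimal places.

h = tᵢ·V₁·V₂ / (2·√(V₂²−V₁²)).
√(V₂²−V₁²) = √(1700² − 673²) = 1561.1 m/s.
h = 0.1146 s × 673 × 1700 / (2 × 1561.1) = 41.99 m.

41.99 m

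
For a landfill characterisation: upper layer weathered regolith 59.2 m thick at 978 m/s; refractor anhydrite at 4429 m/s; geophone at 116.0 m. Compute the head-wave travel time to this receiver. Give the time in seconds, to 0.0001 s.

θ_c = arcsin(V₁/V₂) = arcsin(978/4429) = 12.76°, cos θ_c = 0.9753.
Intercept time tᵢ = 2h cos θ_c / V₁ = 2·59.2·0.9753/978 = 0.11807 s.
t = x/V₂ + tᵢ = 116.0/4429 + 0.11807 = 0.14427 s.

0.1443 s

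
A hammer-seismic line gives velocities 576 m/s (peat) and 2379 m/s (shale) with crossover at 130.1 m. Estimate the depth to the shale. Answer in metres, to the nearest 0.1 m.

h = (x_cross/2)·√((V₂−V₁)/(V₂+V₁)).
(V₂−V₁)/(V₂+V₁) = (2379−576)/(2379+576) = 0.6102; √ = 0.7811.
h = (130.1/2)·0.7811 = 50.81 m.

50.8 m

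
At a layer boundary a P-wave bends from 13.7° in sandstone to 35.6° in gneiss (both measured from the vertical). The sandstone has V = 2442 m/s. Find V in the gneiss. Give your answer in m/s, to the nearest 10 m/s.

Snell's law: sin 13.7°/V₁ = sin 35.6°/V₂.
V₂ = V₁·sin 35.6°/sin 13.7° = 2442 × 2.4579 = 6002.18 m/s.

6000 m/s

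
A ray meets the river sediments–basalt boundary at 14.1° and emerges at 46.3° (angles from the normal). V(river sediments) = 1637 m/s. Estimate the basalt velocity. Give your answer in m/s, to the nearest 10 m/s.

4860 m/s

Snell's law: sin 14.1°/V₁ = sin 46.3°/V₂.
V₂ = V₁·sin 46.3°/sin 14.1° = 1637 × 2.9677 = 4858.06 m/s.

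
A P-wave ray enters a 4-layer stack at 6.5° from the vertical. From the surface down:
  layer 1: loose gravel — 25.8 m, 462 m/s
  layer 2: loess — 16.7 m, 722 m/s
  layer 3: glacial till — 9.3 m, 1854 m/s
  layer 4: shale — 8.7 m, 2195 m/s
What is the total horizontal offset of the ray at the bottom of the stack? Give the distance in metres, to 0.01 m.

16.23 m

Ray parameter p = sin 6.5° / 462 m/s = 2.4503e-04 s/m.
Layer 1: θ = 6.50°; offset = 25.8·tan 6.50° = 2.9395 m.
Layer 2: sin θ = p·722 = 0.1769 → θ = 10.19°; offset = 16.7·tan 10.19° = 3.0018 m.
Layer 3: sin θ = p·1854 = 0.4543 → θ = 27.02°; offset = 9.3·tan 27.02° = 4.7424 m.
Layer 4: sin θ = p·2195 = 0.5378 → θ = 32.54°; offset = 8.7·tan 32.54° = 5.5503 m.
Σ offsets = 16.2340 m.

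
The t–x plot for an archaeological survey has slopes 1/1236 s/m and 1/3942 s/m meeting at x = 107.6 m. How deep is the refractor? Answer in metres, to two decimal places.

38.89 m

x_cross = 2h·√((V₂+V₁)/(V₂−V₁)) → h = x_cross / (2·√((V₂+V₁)/(V₂−V₁))).
√((V₂+V₁)/(V₂−V₁)) = √((3942+1236)/(3942−1236)) = 1.3833.
h = 107.6 / (2·1.3833) = 38.89 m.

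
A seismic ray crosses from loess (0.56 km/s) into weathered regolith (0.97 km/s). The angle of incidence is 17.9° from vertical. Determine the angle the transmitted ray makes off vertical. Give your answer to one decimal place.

sin θ₁/V₁ = sin θ₂/V₂ ⇒ sin θ₂ = 0.97·sin 17.9°/0.56 = 0.97·0.3074/0.56 = 0.5324.
θ₂ = arcsin 0.5324 = 32.17° from the normal.

32.2°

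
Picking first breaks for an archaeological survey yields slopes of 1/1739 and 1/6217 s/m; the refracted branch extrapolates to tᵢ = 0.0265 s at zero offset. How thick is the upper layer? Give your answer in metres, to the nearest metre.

θ_c = arcsin(1739/6217) = 16.24°; cos θ_c = 0.9601.
tᵢ = 2h cos θ_c/V₁ ⇒ h = tᵢ·V₁/(2 cos θ_c) = 0.0265·1739/(2·0.9601) = 24.00 m.

24 m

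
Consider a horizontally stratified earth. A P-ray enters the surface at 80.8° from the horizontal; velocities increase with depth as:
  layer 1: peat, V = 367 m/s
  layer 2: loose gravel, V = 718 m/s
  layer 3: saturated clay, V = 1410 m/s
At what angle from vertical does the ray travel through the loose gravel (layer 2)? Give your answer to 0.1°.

18.2°

From the normal: θ₁ = 90° − 80.8° = 9.2°.
Ray parameter p = sin 9.2° / 367 = 4.3564e-04 s/m.
sin θ_2 = p·V_2 = 4.3564e-04 × 718 = 0.3128.
θ_2 = 18.23° from the vertical.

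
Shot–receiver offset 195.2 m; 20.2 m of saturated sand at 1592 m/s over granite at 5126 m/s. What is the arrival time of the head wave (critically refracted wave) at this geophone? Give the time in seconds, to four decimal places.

θ_c = arcsin(V₁/V₂) = arcsin(1592/5126) = 18.09°, cos θ_c = 0.9505.
Intercept time tᵢ = 2h cos θ_c / V₁ = 2·20.2·0.9505/1592 = 0.02412 s.
t = x/V₂ + tᵢ = 195.2/5126 + 0.02412 = 0.06220 s.

0.0622 s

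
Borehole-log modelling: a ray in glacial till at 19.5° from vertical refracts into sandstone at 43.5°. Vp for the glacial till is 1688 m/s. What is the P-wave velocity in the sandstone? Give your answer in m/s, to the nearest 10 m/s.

3480 m/s

sin 19.5° = 0.3338; sin 43.5° = 0.6884.
V₂ = V₁·(sin θ₂/sin θ₁) = 1688·(0.6884/0.3338) = 3480.88 m/s.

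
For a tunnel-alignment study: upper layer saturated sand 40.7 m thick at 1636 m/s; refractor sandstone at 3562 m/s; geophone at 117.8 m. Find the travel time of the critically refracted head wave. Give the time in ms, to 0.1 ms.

t = x/V₂ + 2h·√(V₂²−V₁²)/(V₁V₂).
√(V₂²−V₁²) = √(3562²−1636²) = 3164.1 m/s; delay term = 2·40.7·3164.1/(1636·3562) = 0.04420 s.
t = 117.8/3562 + 0.04420 = 0.07727 s.

77.3 ms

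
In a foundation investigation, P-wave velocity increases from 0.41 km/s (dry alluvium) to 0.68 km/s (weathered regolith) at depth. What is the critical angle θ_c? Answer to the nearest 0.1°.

37.1°

Critical incidence: sin θ_c = V₁/V₂ = 0.41/0.68 = 0.6029.
θ_c = arcsin 0.6029 = 37.08°.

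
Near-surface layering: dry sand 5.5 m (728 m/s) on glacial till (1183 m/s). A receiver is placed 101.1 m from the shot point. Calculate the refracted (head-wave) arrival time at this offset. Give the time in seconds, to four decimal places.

t = x/V₂ + 2h·√(V₂²−V₁²)/(V₁V₂).
√(V₂²−V₁²) = √(1183²−728²) = 932.5 m/s; delay term = 2·5.5·932.5/(728·1183) = 0.01191 s.
t = 101.1/1183 + 0.01191 = 0.09737 s.

0.0974 s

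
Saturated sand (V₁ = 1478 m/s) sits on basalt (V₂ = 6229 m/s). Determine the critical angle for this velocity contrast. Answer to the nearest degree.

Critical incidence: sin θ_c = V₁/V₂ = 1478/6229 = 0.2373.
θ_c = arcsin 0.2373 = 13.73°.

14°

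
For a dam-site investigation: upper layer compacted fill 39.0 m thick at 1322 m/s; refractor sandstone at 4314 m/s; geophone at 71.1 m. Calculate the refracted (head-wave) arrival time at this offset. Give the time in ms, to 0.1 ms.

72.6 ms

t = x/V₂ + 2h·√(V₂²−V₁²)/(V₁V₂).
√(V₂²−V₁²) = √(4314²−1322²) = 4106.4 m/s; delay term = 2·39.0·4106.4/(1322·4314) = 0.05616 s.
t = 71.1/4314 + 0.05616 = 0.07264 s.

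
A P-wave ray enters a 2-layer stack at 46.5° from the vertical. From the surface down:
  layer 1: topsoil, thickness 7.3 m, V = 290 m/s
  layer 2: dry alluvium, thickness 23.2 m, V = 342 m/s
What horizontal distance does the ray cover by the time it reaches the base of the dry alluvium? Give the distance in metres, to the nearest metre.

Ray parameter p = sin 46.5° / 290 m/s = 2.5013e-03 s/m.
Layer 1: θ = 46.50°; offset = 7.3·tan 46.50° = 7.693 m.
Layer 2: sin θ = p·342 = 0.8554 → θ = 58.81°; offset = 23.2·tan 58.81° = 38.321 m.
Σ offsets = 46.013 m.

46 m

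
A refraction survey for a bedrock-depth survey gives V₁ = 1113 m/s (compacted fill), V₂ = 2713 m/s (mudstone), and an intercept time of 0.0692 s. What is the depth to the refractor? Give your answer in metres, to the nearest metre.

θ_c = arcsin(1113/2713) = 24.22°; cos θ_c = 0.9120.
tᵢ = 2h cos θ_c/V₁ ⇒ h = tᵢ·V₁/(2 cos θ_c) = 0.0692·1113/(2·0.9120) = 42.23 m.

42 m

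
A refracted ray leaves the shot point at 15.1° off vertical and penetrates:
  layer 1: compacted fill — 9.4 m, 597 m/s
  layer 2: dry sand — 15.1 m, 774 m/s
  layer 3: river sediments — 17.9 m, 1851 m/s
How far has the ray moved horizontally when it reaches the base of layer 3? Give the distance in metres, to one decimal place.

32.5 m

Apply Snell's law at each interface; in layer i the horizontal offset is hᵢ·tan θᵢ.
Layer 1: θ = 15.10°; offset = 9.4·tan 15.10° = 2.536 m.
Layer 2: sin θ = 774·sin 15.1°/597 = 0.3377, θ = 19.74°; offset = 15.1·tan 19.74° = 5.418 m.
Layer 3: sin θ = 1851·sin 15.1°/597 = 0.8077, θ = 53.87°; offset = 17.9·tan 53.87° = 24.521 m.
Summing the layer offsets gives 32.476 m.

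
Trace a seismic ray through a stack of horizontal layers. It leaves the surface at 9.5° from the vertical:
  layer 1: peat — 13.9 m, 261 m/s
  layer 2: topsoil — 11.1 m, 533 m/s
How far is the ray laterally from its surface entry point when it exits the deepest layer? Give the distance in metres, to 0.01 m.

Ray parameter p = sin 9.5° / 261 m/s = 6.3237e-04 s/m.
Layer 1: θ = 9.50°; offset = 13.9·tan 9.50° = 2.3261 m.
Layer 2: sin θ = p·533 = 0.3371 → θ = 19.70°; offset = 11.1·tan 19.70° = 3.9738 m.
Summing the layer offsets gives 6.2999 m.

6.30 m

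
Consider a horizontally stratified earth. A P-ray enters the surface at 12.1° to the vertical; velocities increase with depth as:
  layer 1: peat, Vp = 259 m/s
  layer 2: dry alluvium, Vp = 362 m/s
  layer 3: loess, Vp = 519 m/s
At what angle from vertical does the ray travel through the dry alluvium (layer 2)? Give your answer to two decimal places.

17.04°

Ray parameter p = sin 12.1° / 259 = 8.0934e-04 s/m.
sin θ_2 = p·V_2 = 8.0934e-04 × 362 = 0.2930.
θ_2 = arcsin 0.2930 = 17.04°.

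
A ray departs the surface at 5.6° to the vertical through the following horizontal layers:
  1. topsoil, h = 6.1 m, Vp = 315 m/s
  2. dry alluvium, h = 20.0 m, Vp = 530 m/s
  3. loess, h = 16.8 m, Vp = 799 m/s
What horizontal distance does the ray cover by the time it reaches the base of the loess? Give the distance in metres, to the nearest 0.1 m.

8.2 m

Apply Snell's law at each interface; in layer i the horizontal offset is hᵢ·tan θᵢ.
Layer 1: θ = 5.60°; offset = 6.1·tan 5.60° = 0.598 m.
Layer 2: sin θ = 530·sin 5.6°/315 = 0.1642, θ = 9.45°; offset = 20.0·tan 9.45° = 3.329 m.
Layer 3: sin θ = 799·sin 5.6°/315 = 0.2475, θ = 14.33°; offset = 16.8·tan 14.33° = 4.292 m.
Σ offsets = 8.219 m.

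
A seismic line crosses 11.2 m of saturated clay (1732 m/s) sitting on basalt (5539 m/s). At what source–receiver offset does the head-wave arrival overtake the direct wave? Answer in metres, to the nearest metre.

31 m

θ_c = arcsin(1732/5539) = 18.22°, so cos θ_c = 0.9499 and tᵢ = 2h cos θ_c/V₁ = 0.0123 s.
At crossover x/V₁ = x/V₂ + tᵢ ⇒ x = tᵢ/(1/V₁ − 1/V₂) = 0.01228/(5.7737e-04 − 1.8054e-04) = 30.96 m.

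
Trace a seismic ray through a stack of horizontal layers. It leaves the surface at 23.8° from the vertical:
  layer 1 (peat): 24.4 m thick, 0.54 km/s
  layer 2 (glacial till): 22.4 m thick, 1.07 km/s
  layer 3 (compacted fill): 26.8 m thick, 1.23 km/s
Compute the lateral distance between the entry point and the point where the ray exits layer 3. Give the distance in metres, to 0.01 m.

103.14 m

Apply Snell's law at each interface; in layer i the horizontal offset is hᵢ·tan θᵢ.
Layer 1: θ = 23.80°; offset = 24.4·tan 23.80° = 10.7617 m.
Layer 2: sin θ = 1.07·sin 23.8°/0.54 = 0.7996, θ = 53.09°; offset = 22.4·tan 53.09° = 29.8271 m.
Layer 3: sin θ = 1.23·sin 23.8°/0.54 = 0.9192, θ = 66.81°; offset = 26.8·tan 66.81° = 62.5515 m.
Σ offsets = 103.1403 m.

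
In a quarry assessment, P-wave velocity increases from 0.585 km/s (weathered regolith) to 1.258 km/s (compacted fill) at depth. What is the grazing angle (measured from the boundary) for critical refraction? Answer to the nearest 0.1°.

At critical incidence the refracted ray runs along the interface (θ₂ = 90°), so sin θ_c = V₁/V₂.
θ_c = arcsin(0.585/1.258) = arcsin 0.4650 = 27.71°.
Measured from the interface: 90° − 27.71° = 62.29°.

62.3°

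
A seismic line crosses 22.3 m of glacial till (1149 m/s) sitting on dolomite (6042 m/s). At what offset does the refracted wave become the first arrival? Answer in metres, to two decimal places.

θ_c = arcsin(1149/6042) = 10.96°, so cos θ_c = 0.9818 and tᵢ = 2h cos θ_c/V₁ = 0.0381 s.
At crossover x/V₁ = x/V₂ + tᵢ ⇒ x = tᵢ/(1/V₁ − 1/V₂) = 0.03811/(8.7032e-04 − 1.6551e-04) = 54.07 m.

54.07 m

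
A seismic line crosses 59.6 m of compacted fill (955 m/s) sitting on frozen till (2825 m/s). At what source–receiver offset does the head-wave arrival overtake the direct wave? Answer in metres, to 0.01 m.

x_cross = 2h·√((V₂+V₁)/(V₂−V₁)).
(V₂+V₁)/(V₂−V₁) = (2825+955)/(2825−955) = 2.0214; √ = 1.4218.
x_cross = 2·59.6·1.4218 = 169.47 m.

169.47 m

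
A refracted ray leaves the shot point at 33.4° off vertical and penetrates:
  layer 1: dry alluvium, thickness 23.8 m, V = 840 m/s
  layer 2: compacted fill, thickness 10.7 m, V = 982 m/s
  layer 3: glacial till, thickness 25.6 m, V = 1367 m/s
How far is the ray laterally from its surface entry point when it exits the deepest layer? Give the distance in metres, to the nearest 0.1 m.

Apply Snell's law at each interface; in layer i the horizontal offset is hᵢ·tan θᵢ.
Layer 1: θ = 33.40°; offset = 23.8·tan 33.40° = 15.693 m.
Layer 2: sin θ = 982·sin 33.4°/840 = 0.6435, θ = 40.06°; offset = 10.7·tan 40.06° = 8.996 m.
Layer 3: sin θ = 1367·sin 33.4°/840 = 0.8958, θ = 63.62°; offset = 25.6·tan 63.62° = 51.609 m.
Σ offsets = 76.298 m.

76.3 m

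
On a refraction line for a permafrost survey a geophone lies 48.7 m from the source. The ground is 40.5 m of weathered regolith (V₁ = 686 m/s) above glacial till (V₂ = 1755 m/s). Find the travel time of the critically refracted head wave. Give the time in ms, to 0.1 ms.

θ_c = arcsin(V₁/V₂) = arcsin(686/1755) = 23.01°, cos θ_c = 0.9204.
Intercept time tᵢ = 2h cos θ_c / V₁ = 2·40.5·0.9204/686 = 0.10868 s.
t = x/V₂ + tᵢ = 48.7/1755 + 0.10868 = 0.13643 s.

136.4 ms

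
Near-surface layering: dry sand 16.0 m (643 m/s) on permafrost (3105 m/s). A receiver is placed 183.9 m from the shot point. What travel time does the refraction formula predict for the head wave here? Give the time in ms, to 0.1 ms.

θ_c = arcsin(V₁/V₂) = arcsin(643/3105) = 11.95°, cos θ_c = 0.9783.
Intercept time tᵢ = 2h cos θ_c / V₁ = 2·16.0·0.9783/643 = 0.04869 s.
t = x/V₂ + tᵢ = 183.9/3105 + 0.04869 = 0.10791 s.

107.9 ms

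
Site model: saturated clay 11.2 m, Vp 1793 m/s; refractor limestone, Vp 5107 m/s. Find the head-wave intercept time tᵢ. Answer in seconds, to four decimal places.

0.0117 s

tᵢ = 2h·√(V₂²−V₁²)/(V₁V₂).
√(V₂²−V₁²) = √(5107²−1793²) = 4781.9 m/s.
tᵢ = 2·11.2·4781.9/(1793·5107) = 0.01170 s.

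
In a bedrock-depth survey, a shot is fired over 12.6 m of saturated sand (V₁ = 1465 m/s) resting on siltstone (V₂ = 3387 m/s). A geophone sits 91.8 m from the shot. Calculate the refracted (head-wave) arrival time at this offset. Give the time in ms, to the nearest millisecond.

θ_c = arcsin(V₁/V₂) = arcsin(1465/3387) = 25.63°, cos θ_c = 0.9016.
Intercept time tᵢ = 2h cos θ_c / V₁ = 2·12.6·0.9016/1465 = 0.01551 s.
t = x/V₂ + tᵢ = 91.8/3387 + 0.01551 = 0.04261 s.

43 ms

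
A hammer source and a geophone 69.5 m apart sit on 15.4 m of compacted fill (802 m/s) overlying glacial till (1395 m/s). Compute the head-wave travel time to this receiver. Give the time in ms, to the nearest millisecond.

81 ms

θ_c = arcsin(V₁/V₂) = arcsin(802/1395) = 35.09°, cos θ_c = 0.8182.
Intercept time tᵢ = 2h cos θ_c / V₁ = 2·15.4·0.8182/802 = 0.03142 s.
t = x/V₂ + tᵢ = 69.5/1395 + 0.03142 = 0.08124 s.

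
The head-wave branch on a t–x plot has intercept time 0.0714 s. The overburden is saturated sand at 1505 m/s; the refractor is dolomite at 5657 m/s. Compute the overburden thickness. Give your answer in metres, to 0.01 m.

55.74 m

θ_c = arcsin(1505/5657) = 15.43°; cos θ_c = 0.9640.
tᵢ = 2h cos θ_c/V₁ ⇒ h = tᵢ·V₁/(2 cos θ_c) = 0.0714·1505/(2·0.9640) = 55.74 m.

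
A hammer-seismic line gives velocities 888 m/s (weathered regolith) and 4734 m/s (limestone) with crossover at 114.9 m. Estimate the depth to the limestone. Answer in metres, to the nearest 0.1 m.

47.5 m

x_cross = 2h·√((V₂+V₁)/(V₂−V₁)) → h = x_cross / (2·√((V₂+V₁)/(V₂−V₁))).
√((V₂+V₁)/(V₂−V₁)) = √((4734+888)/(4734−888)) = 1.2090.
h = 114.9 / (2·1.2090) = 47.52 m.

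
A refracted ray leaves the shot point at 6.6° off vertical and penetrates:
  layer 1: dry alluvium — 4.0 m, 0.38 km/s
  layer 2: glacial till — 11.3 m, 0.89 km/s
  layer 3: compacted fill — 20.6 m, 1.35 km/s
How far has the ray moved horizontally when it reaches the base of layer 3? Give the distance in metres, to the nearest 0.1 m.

p = sin θ₁/V₁ = sin 6.6°/0.38 = 3.0247e-01 s/km is conserved through the stack.
Layer 1: θ = 6.60°; offset = 4.0·tan 6.60° = 0.463 m.
Layer 2: sin θ = p·0.89 = 0.2692 → θ = 15.62°; offset = 11.3·tan 15.62° = 3.158 m.
Layer 3: sin θ = p·1.35 = 0.4083 → θ = 24.10°; offset = 20.6·tan 24.10° = 9.215 m.
Summing the layer offsets gives 12.836 m.

12.8 m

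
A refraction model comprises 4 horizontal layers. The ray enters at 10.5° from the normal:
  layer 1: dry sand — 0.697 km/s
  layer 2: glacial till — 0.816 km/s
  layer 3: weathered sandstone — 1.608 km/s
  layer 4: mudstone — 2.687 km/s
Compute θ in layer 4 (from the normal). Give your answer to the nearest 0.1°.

Ray parameter p = sin 10.5° / 0.697 = 2.6146e-01 s/km.
sin θ_4 = p·V_4 = 2.6146e-01 × 2.687 = 0.7025.
θ_4 = arcsin 0.7025 = 44.63°.

44.6°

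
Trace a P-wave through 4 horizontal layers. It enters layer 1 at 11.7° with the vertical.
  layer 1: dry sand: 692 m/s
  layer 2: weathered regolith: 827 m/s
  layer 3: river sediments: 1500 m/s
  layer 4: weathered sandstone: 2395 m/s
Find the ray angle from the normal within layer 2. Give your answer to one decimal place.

Snell's law across each interface conserves sin θ / V, so sin θ_2 = V_2·sin θ₁/V₁.
sin θ_2 = 827 × sin 11.7° / 692 = 0.2423.
θ_2 = arcsin 0.2423 = 14.03°.

14.0°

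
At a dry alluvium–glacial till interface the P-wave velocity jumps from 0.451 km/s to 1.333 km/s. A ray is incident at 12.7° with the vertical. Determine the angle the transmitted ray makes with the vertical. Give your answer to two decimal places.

sin θ₁/V₁ = sin θ₂/V₂ ⇒ sin θ₂ = 1.333·sin 12.7°/0.451 = 1.333·0.2198/0.451 = 0.6498.
θ₂ = sin⁻¹(0.6498) = 40.53° (from vertical).

40.53°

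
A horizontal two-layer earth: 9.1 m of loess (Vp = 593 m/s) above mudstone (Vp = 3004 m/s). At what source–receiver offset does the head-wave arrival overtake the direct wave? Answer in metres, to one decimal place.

22.2 m

θ_c = arcsin(593/3004) = 11.39°, so cos θ_c = 0.9803 and tᵢ = 2h cos θ_c/V₁ = 0.0301 s.
At crossover x/V₁ = x/V₂ + tᵢ ⇒ x = tᵢ/(1/V₁ − 1/V₂) = 0.03009/(1.6863e-03 − 3.3289e-04) = 22.23 m.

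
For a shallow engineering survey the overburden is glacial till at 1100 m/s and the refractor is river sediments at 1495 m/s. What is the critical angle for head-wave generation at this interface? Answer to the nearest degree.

Critical incidence: sin θ_c = V₁/V₂ = 1100/1495 = 0.7358.
θ_c = arcsin 0.7358 = 47.37°.

47°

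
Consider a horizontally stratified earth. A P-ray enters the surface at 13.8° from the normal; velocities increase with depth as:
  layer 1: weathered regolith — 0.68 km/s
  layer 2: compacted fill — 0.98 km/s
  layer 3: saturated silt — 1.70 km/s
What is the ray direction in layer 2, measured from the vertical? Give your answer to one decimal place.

20.1°

Ray parameter p = sin 13.8° / 0.68 = 3.5078e-01 s/km.
sin θ_2 = p·V_2 = 3.5078e-01 × 0.98 = 0.3438.
θ_2 = arcsin 0.3438 = 20.11°.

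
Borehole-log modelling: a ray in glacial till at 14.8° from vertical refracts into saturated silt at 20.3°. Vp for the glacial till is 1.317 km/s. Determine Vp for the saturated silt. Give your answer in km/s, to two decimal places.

1.79 km/s

sin 14.8° = 0.2554; sin 20.3° = 0.3469.
V₂ = V₁·(sin θ₂/sin θ₁) = 1.317·(0.3469/0.2554) = 1.79 km/s.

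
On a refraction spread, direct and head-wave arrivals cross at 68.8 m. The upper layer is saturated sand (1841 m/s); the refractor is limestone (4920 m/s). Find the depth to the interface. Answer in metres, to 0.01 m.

23.21 m

x_cross = 2h·√((V₂+V₁)/(V₂−V₁)) → h = x_cross / (2·√((V₂+V₁)/(V₂−V₁))).
√((V₂+V₁)/(V₂−V₁)) = √((4920+1841)/(4920−1841)) = 1.4818.
h = 68.8 / (2·1.4818) = 23.21 m.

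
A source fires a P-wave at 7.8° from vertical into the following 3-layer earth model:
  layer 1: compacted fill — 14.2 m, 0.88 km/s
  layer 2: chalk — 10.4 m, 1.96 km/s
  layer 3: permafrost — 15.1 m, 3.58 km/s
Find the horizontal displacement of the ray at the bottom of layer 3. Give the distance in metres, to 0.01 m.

15.24 m

Apply Snell's law at each interface; in layer i the horizontal offset is hᵢ·tan θᵢ.
Layer 1: θ = 7.80°; offset = 14.2·tan 7.80° = 1.9452 m.
Layer 2: sin θ = 1.96·sin 7.8°/0.88 = 0.3023, θ = 17.59°; offset = 10.4·tan 17.59° = 3.2979 m.
Layer 3: sin θ = 3.58·sin 7.8°/0.88 = 0.5521, θ = 33.51°; offset = 15.1·tan 33.51° = 9.9991 m.
Summing the layer offsets gives 15.2422 m.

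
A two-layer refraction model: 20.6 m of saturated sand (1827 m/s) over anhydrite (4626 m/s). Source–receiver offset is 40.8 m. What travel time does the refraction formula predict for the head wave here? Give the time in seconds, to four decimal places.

0.0295 s

θ_c = arcsin(V₁/V₂) = arcsin(1827/4626) = 23.26°, cos θ_c = 0.9187.
Intercept time tᵢ = 2h cos θ_c / V₁ = 2·20.6·0.9187/1827 = 0.02072 s.
t = x/V₂ + tᵢ = 40.8/4626 + 0.02072 = 0.02954 s.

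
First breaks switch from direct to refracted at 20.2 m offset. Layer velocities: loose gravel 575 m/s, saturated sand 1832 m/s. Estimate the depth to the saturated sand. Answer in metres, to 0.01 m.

x_cross = 2h·√((V₂+V₁)/(V₂−V₁)) → h = x_cross / (2·√((V₂+V₁)/(V₂−V₁))).
√((V₂+V₁)/(V₂−V₁)) = √((1832+575)/(1832−575)) = 1.3838.
h = 20.2 / (2·1.3838) = 7.30 m.

7.30 m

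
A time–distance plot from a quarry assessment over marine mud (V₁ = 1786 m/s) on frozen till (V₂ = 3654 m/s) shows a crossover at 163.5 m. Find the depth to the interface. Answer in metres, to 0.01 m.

x_cross = 2h·√((V₂+V₁)/(V₂−V₁)) → h = x_cross / (2·√((V₂+V₁)/(V₂−V₁))).
√((V₂+V₁)/(V₂−V₁)) = √((3654+1786)/(3654−1786)) = 1.7065.
h = 163.5 / (2·1.7065) = 47.90 m.

47.90 m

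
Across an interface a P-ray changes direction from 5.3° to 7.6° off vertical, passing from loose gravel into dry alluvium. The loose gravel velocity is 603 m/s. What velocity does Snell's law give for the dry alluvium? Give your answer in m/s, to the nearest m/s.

Snell's law: sin 5.3°/V₁ = sin 7.6°/V₂.
V₂ = V₁·sin 7.6°/sin 5.3° = 603 × 1.4318 = 863.38 m/s.

863 m/s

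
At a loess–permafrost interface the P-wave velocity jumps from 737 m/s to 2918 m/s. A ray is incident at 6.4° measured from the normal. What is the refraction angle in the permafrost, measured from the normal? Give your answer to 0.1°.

26.2°

sin θ₁/V₁ = sin θ₂/V₂ ⇒ sin θ₂ = 2918·sin 6.4°/737 = 2918·0.1115/737 = 0.4413.
θ₂ = arcsin 0.4413 = 26.19° from the normal.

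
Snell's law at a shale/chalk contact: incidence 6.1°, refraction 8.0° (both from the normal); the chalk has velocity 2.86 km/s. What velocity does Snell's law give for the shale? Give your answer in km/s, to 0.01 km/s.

sin 6.1° = 0.1063; sin 8.0° = 0.1392.
V₁ = V₂·(sin θ₁/sin θ₂) = 2.86·(0.1063/0.1392) = 2.18 km/s.

2.18 km/s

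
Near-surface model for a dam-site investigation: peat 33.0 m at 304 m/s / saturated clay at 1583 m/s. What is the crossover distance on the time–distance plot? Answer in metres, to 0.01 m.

80.17 m

x_cross = 2h·√((V₂+V₁)/(V₂−V₁)).
(V₂+V₁)/(V₂−V₁) = (1583+304)/(1583−304) = 1.4754; √ = 1.2146.
x_cross = 2·33.0·1.2146 = 80.17 m.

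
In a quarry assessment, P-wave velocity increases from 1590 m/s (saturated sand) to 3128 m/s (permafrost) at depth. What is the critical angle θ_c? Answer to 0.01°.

30.55°

At critical incidence the refracted ray runs along the interface (θ₂ = 90°), so sin θ_c = V₁/V₂.
θ_c = arcsin(1590/3128) = arcsin 0.5083 = 30.55°.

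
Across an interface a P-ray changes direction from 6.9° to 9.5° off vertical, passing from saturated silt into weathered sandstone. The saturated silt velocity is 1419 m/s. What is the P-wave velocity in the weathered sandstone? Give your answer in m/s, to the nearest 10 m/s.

1950 m/s

sin 6.9° = 0.1201; sin 9.5° = 0.1650.
V₂ = V₁·(sin θ₂/sin θ₁) = 1419·(0.1650/0.1201) = 1949.46 m/s.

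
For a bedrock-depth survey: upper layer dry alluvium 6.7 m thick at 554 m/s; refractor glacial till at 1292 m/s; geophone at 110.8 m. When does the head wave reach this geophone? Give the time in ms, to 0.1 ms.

107.6 ms

θ_c = arcsin(V₁/V₂) = arcsin(554/1292) = 25.39°, cos θ_c = 0.9034.
Intercept time tᵢ = 2h cos θ_c / V₁ = 2·6.7·0.9034/554 = 0.02185 s.
t = x/V₂ + tᵢ = 110.8/1292 + 0.02185 = 0.10761 s.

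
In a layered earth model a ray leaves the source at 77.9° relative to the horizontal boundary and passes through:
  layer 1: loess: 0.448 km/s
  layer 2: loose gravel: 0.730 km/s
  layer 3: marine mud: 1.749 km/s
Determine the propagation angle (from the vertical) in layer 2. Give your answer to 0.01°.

From the normal: θ₁ = 90° − 77.9° = 12.1°.
Ray parameter p = sin 12.1° / 0.448 = 4.6790e-01 s/km.
sin θ_2 = p·V_2 = 4.6790e-01 × 0.730 = 0.3416.
θ_2 = arcsin 0.3416 = 19.97°.

19.97°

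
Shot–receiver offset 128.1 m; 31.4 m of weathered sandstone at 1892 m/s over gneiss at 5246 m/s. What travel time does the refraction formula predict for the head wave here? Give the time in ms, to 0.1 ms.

t = x/V₂ + 2h·√(V₂²−V₁²)/(V₁V₂).
√(V₂²−V₁²) = √(5246²−1892²) = 4892.9 m/s; delay term = 2·31.4·4892.9/(1892·5246) = 0.03096 s.
t = 128.1/5246 + 0.03096 = 0.05538 s.

55.4 ms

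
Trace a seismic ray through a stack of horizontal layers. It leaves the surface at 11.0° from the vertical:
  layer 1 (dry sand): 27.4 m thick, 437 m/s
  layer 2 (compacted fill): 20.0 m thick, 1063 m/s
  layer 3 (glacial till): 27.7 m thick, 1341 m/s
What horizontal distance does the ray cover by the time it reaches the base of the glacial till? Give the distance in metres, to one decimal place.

Ray parameter p = sin 11.0° / 437 m/s = 4.3663e-04 s/m.
Layer 1: θ = 11.00°; offset = 27.4·tan 11.00° = 5.326 m.
Layer 2: sin θ = p·1063 = 0.4641 → θ = 27.65°; offset = 20.0·tan 27.65° = 10.480 m.
Layer 3: sin θ = p·1341 = 0.5855 → θ = 35.84°; offset = 27.7·tan 35.84° = 20.007 m.
Total horizontal offset = 35.813 m.

35.8 m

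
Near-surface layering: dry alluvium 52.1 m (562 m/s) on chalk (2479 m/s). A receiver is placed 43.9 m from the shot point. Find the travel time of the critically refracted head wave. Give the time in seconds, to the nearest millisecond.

0.198 s

t = x/V₂ + 2h·√(V₂²−V₁²)/(V₁V₂).
√(V₂²−V₁²) = √(2479²−562²) = 2414.5 m/s; delay term = 2·52.1·2414.5/(562·2479) = 0.18058 s.
t = 43.9/2479 + 0.18058 = 0.19829 s.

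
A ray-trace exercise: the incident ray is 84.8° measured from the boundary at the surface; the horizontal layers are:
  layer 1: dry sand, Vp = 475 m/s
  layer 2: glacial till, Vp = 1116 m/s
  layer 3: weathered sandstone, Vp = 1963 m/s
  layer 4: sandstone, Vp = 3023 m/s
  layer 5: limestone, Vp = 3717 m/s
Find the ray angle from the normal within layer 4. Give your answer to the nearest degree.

35°

From the normal: θ₁ = 90° − 84.8° = 5.2°.
Snell's law across each interface conserves sin θ / V, so sin θ_4 = V_4·sin θ₁/V₁.
sin θ_4 = 3023 × sin 5.2° / 475 = 0.5768.
θ_4 = arcsin 0.5768 = 35.23°.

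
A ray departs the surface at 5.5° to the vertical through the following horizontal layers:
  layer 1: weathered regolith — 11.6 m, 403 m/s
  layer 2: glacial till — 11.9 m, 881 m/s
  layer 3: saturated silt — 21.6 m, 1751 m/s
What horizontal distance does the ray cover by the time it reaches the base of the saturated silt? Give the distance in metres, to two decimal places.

13.56 m

Apply Snell's law at each interface; in layer i the horizontal offset is hᵢ·tan θᵢ.
Layer 1: θ = 5.50°; offset = 11.6·tan 5.50° = 1.1170 m.
Layer 2: sin θ = 881·sin 5.5°/403 = 0.2095, θ = 12.09°; offset = 11.9·tan 12.09° = 2.5500 m.
Layer 3: sin θ = 1751·sin 5.5°/403 = 0.4164, θ = 24.61°; offset = 21.6·tan 24.61° = 9.8939 m.
Summing the layer offsets gives 13.5608 m.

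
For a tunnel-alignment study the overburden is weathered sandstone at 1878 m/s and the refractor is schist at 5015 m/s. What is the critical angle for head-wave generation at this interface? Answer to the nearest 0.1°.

22.0°

At critical incidence the refracted ray runs along the interface (θ₂ = 90°), so sin θ_c = V₁/V₂.
θ_c = arcsin(1878/5015) = arcsin 0.3745 = 21.99°.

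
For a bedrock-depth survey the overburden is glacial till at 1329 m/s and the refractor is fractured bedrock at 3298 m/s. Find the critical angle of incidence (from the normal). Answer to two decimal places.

Critical incidence: sin θ_c = V₁/V₂ = 1329/3298 = 0.4030.
θ_c = arcsin 0.4030 = 23.76°.

23.76°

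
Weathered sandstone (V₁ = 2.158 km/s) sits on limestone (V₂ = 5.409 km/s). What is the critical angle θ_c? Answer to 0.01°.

At critical incidence the refracted ray runs along the interface (θ₂ = 90°), so sin θ_c = V₁/V₂.
θ_c = arcsin(2.158/5.409) = arcsin 0.3990 = 23.51°.

23.51°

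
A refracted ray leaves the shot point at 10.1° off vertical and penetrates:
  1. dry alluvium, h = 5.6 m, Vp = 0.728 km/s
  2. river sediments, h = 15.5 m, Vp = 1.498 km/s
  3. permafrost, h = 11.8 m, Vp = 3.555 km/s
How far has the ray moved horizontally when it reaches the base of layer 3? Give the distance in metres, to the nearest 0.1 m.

26.6 m

Ray parameter p = sin 10.1° / 0.728 km/s = 2.4089e-01 s/km.
Layer 1: θ = 10.10°; offset = 5.6·tan 10.10° = 0.998 m.
Layer 2: sin θ = p·1.498 = 0.3609 → θ = 21.15°; offset = 15.5·tan 21.15° = 5.997 m.
Layer 3: sin θ = p·3.555 = 0.8564 → θ = 58.91°; offset = 11.8·tan 58.91° = 19.569 m.
Σ offsets = 26.564 m.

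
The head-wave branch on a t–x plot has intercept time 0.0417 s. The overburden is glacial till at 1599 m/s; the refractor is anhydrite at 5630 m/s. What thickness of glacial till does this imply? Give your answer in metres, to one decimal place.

θ_c = arcsin(1599/5630) = 16.50°; cos θ_c = 0.9588.
tᵢ = 2h cos θ_c/V₁ ⇒ h = tᵢ·V₁/(2 cos θ_c) = 0.0417·1599/(2·0.9588) = 34.77 m.

34.8 m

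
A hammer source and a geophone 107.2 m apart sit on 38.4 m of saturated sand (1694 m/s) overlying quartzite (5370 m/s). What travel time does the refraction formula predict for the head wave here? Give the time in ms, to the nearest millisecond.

63 ms

t = x/V₂ + 2h·√(V₂²−V₁²)/(V₁V₂).
√(V₂²−V₁²) = √(5370²−1694²) = 5095.8 m/s; delay term = 2·38.4·5095.8/(1694·5370) = 0.04302 s.
t = 107.2/5370 + 0.04302 = 0.06298 s.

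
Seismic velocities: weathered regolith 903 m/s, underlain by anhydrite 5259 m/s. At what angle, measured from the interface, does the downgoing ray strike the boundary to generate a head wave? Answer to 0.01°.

At critical incidence the refracted ray runs along the interface (θ₂ = 90°), so sin θ_c = V₁/V₂.
θ_c = arcsin(903/5259) = arcsin 0.1717 = 9.89°.
Measured from the interface: 90° − 9.89° = 80.11°.

80.11°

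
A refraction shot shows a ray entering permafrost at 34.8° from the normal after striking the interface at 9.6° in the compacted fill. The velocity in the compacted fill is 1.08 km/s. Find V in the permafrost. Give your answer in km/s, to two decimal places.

3.70 km/s

Snell's law: sin 9.6°/V₁ = sin 34.8°/V₂.
V₂ = V₁·sin 34.8°/sin 9.6° = 1.08 × 3.4222 = 3.70 km/s.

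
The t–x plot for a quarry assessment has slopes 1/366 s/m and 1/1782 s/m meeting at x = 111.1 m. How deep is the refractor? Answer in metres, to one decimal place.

x_cross = 2h·√((V₂+V₁)/(V₂−V₁)) → h = x_cross / (2·√((V₂+V₁)/(V₂−V₁))).
√((V₂+V₁)/(V₂−V₁)) = √((1782+366)/(1782−366)) = 1.2316.
h = 111.1 / (2·1.2316) = 45.10 m.

45.1 m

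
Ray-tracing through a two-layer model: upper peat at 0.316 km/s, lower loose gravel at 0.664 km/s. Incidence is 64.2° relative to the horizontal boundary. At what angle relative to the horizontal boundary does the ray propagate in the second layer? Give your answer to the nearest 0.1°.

Angle from the normal: 90° − 64.2° = 25.8°.
Snell's law: sin θ₂ = (V₂/V₁)·sin θ₁ = (0.664/0.316)·sin 25.8° = 0.9145.
θ₂ = sin⁻¹(0.9145) = 66.14° (from vertical).
From the interface: 90° − 66.14° = 23.86°.

23.9°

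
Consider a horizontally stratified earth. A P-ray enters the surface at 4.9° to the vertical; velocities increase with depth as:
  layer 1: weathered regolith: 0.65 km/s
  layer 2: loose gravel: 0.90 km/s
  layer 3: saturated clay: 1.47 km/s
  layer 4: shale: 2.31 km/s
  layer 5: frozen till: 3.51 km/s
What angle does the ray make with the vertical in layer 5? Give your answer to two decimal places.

Snell's law across each interface conserves sin θ / V, so sin θ_5 = V_5·sin θ₁/V₁.
sin θ_5 = 3.51 × sin 4.9° / 0.65 = 0.4613.
θ_5 = 27.47° from the vertical.

27.47°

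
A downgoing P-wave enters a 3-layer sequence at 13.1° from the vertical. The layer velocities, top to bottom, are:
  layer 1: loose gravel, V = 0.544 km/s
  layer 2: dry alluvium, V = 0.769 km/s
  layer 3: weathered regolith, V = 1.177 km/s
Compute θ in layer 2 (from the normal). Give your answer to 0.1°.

Ray parameter p = sin 13.1° / 0.544 = 4.1664e-01 s/km.
sin θ_2 = p·V_2 = 4.1664e-01 × 0.769 = 0.3204.
θ_2 = 18.69° from the vertical.

18.7°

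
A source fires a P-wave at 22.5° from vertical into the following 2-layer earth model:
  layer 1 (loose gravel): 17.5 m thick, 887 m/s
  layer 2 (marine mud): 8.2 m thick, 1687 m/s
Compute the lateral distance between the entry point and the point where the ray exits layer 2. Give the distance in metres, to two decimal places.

p = sin θ₁/V₁ = sin 22.5°/887 = 4.3144e-04 s/m is conserved through the stack.
Layer 1: θ = 22.50°; offset = 17.5·tan 22.50° = 7.2487 m.
Layer 2: sin θ = p·1687 = 0.7278 → θ = 46.70°; offset = 8.2·tan 46.70° = 8.7031 m.
Σ offsets = 15.9519 m.

15.95 m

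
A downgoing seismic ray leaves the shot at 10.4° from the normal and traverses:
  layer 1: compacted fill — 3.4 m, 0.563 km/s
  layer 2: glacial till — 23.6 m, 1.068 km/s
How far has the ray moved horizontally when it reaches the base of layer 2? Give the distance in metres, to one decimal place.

9.2 m

Apply Snell's law at each interface; in layer i the horizontal offset is hᵢ·tan θᵢ.
Layer 1: θ = 10.40°; offset = 3.4·tan 10.40° = 0.624 m.
Layer 2: sin θ = 1.068·sin 10.4°/0.563 = 0.3424, θ = 20.03°; offset = 23.6·tan 20.03° = 8.602 m.
Summing the layer offsets gives 9.226 m.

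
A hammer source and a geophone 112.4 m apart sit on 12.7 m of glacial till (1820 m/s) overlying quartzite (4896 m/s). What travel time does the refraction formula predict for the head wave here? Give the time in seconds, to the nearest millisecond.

0.036 s

t = x/V₂ + 2h·√(V₂²−V₁²)/(V₁V₂).
√(V₂²−V₁²) = √(4896²−1820²) = 4545.2 m/s; delay term = 2·12.7·4545.2/(1820·4896) = 0.01296 s.
t = 112.4/4896 + 0.01296 = 0.03591 s.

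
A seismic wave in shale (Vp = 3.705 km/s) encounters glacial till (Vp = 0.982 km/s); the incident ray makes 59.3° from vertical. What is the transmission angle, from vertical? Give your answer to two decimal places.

13.17°

sin θ₁/V₁ = sin θ₂/V₂ ⇒ sin θ₂ = 0.982·sin 59.3°/3.705 = 0.982·0.8599/3.705 = 0.2279.
θ₂ = sin⁻¹(0.2279) = 13.17° (from vertical).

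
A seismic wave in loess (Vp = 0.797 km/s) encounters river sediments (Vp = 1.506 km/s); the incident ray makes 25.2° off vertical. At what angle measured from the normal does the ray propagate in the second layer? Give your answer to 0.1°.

Snell's law: sin θ₂ = (V₂/V₁)·sin θ₁ = (1.506/0.797)·sin 25.2° = 0.8045.
θ₂ = sin⁻¹(0.8045) = 53.57° (from vertical).

53.6°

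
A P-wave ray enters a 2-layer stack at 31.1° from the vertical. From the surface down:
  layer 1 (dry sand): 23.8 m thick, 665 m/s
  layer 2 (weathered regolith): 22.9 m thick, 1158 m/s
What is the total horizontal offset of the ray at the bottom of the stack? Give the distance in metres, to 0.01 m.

61.49 m

Ray parameter p = sin 31.1° / 665 m/s = 7.7674e-04 s/m.
Layer 1: θ = 31.10°; offset = 23.8·tan 31.10° = 14.3571 m.
Layer 2: sin θ = p·1158 = 0.8995 → θ = 64.09°; offset = 22.9·tan 64.09° = 47.1358 m.
Summing the layer offsets gives 61.4929 m.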